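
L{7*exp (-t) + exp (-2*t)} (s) 7/ (s + 1) + 1/ (s + 2)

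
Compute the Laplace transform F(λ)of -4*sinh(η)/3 -4/(3*λ^2 - 3)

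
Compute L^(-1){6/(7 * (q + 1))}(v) 6 * exp(-v)/7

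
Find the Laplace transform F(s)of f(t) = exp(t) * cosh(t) (s - 1)/(s * (s - 2))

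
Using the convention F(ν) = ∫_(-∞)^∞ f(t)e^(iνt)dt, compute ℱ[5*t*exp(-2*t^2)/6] 5*sqrt(2)*I*sqrt(pi)*ν*exp(-ν^2/8)/48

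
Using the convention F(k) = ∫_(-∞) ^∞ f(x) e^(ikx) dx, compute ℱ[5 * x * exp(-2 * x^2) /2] 5 * sqrt(2) * I * sqrt(pi) * k * exp(-k^2/8) /16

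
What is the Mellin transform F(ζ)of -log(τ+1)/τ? pi*csc(pi*ζ)/(ζ - 1)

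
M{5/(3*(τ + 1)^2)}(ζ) -5*pi*(ζ - 1)/(3*sin(pi*ζ))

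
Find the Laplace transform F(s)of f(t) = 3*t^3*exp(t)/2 9/(s - 1)^4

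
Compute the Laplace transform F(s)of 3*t 3/s^2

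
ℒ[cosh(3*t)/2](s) s/(2*(s^2 - 9))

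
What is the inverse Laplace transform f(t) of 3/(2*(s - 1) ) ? 3*exp(t) /2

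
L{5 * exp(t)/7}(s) 5/(7 * (s - 1))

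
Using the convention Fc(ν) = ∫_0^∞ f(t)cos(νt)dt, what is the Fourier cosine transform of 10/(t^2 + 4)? 5 * pi * exp(-2 * ν)/2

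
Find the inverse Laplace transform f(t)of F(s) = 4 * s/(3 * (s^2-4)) 4 * cosh(2 * t)/3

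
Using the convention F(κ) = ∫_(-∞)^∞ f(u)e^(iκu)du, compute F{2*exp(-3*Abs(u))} 12/(κ^2 + 9)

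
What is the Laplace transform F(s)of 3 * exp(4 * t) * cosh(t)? 3 * (s - 4)/((s - 4)^2 - 1)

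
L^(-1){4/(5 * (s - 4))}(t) 4 * exp(4 * t)/5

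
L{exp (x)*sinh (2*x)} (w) 2/ ( (w - 1)^2-4)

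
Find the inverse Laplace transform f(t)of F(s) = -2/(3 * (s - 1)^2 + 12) -exp(t) * sin(2 * t)/3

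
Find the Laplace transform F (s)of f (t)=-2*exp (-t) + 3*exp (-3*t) 3/ (s + 3) - 2/ (s + 1)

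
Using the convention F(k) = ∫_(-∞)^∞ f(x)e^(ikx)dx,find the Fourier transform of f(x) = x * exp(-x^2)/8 I * sqrt(pi) * k * exp(-k^2/4)/16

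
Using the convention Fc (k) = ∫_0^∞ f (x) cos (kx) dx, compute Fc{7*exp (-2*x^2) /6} 7*sqrt (2)*sqrt (pi)*exp (-k^2/8) /24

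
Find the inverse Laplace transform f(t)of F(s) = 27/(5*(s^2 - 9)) 9*sinh(3*t)/5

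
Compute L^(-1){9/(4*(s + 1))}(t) 9*exp(-t)/4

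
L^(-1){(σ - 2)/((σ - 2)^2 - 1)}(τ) exp(2 * τ) * cosh(τ)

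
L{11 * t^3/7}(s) 66/(7 * s^4)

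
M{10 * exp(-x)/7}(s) 10 * gamma(s)/7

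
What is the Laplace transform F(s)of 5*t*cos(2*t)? 5*(s^2 - 4)/(s^2 + 4)^2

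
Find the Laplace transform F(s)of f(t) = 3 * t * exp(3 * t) 3/(s - 3)^2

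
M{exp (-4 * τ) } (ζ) gamma (ζ) /4^ζ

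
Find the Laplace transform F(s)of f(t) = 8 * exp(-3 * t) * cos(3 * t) 8 * (s + 3)/((s + 3)^2 + 9)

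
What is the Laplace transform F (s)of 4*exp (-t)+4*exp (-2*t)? 4/ (s+1)+4/ (s+2)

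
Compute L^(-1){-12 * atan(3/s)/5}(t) -12 * sin(3 * t)/(5 * t)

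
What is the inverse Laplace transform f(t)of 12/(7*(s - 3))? 12*exp(3*t)/7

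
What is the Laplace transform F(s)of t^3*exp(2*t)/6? (s - 2)^(-4)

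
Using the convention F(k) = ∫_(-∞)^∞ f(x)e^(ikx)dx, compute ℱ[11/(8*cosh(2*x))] 11*pi/(16*cosh(pi*k/4))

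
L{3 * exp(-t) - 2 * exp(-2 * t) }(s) 3/(s + 1) - 2/(s + 2) 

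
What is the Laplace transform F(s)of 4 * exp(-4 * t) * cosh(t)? 4 * (s + 4)/((s + 4)^2 - 1)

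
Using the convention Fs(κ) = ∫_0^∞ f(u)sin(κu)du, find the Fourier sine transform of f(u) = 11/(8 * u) 11 * pi/16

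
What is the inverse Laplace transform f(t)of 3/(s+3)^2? 3 * t * exp(-3 * t)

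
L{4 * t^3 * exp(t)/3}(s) 8/(s - 1)^4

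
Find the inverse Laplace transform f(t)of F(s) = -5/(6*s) -5/6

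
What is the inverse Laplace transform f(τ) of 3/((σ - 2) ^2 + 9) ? exp(2*τ)*sin(3*τ) 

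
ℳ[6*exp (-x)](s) 6*gamma (s)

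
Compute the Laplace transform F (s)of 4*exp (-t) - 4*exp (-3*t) 4/ (s + 1) - 4/ (s + 3)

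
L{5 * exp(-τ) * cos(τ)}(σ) 5 * (σ + 1)/((σ + 1)^2 + 1)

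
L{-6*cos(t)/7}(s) -6*s/(7*s^2 + 7)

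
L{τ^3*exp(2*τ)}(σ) 6/(σ - 2)^4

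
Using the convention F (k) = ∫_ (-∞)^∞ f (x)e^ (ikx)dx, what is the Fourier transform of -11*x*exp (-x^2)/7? -11*I*sqrt (pi)*k*exp (-k^2/4)/14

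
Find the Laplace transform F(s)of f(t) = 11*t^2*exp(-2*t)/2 11/(s + 2)^3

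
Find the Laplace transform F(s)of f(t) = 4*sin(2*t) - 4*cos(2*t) 8/(s^2 + 4) - 4*s/(s^2 + 4)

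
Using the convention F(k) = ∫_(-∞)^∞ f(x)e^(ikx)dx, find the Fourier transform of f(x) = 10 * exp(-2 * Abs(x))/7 40/(7 * (k^2+4))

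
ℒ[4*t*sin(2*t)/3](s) 16*s/(3*(s^2 + 4)^2)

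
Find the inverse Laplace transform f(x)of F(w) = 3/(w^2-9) sinh(3 * x)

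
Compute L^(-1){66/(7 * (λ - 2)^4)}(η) 11 * η^3 * exp(2 * η)/7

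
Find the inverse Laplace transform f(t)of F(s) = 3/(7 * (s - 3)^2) 3 * t * exp(3 * t)/7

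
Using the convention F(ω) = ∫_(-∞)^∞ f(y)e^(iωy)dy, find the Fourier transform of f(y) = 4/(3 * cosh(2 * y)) 2 * pi/(3 * cosh(pi * ω/4))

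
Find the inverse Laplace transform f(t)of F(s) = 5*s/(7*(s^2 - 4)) 5*cosh(2*t)/7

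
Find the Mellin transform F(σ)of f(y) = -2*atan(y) pi*sec(pi*σ/2)/σ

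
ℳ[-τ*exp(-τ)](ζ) -gamma(ζ+1)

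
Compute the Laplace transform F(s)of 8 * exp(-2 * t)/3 8/(3 * (s + 2))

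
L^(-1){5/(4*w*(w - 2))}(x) 5*exp(x)*sinh(x)/4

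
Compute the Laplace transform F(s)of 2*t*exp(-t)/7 2/(7*(s + 1)^2)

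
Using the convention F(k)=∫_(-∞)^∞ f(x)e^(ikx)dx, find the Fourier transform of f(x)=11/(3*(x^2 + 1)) 11*pi*exp(-Abs(k))/3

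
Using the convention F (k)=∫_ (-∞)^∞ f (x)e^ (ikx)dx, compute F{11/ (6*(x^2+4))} 11*pi*exp (-2*Abs (k))/12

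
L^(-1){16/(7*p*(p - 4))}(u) 8*exp(2*u)*sinh(2*u)/7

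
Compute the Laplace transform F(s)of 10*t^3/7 60/(7*s^4)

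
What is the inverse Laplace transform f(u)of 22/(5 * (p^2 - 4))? 11 * sinh(2 * u)/5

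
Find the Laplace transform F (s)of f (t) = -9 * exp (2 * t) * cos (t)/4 9 * (2 - s)/ (4 * ( (s - 2)^2 + 1))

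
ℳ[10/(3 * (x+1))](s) 10 * pi * csc(pi * s)/3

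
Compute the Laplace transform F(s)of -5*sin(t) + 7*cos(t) 7*s/(s^2 + 1) - 5/(s^2 + 1)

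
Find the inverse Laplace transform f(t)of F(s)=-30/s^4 -5*t^3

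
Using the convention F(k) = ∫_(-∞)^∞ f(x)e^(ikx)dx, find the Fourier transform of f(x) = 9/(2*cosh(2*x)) 9*pi/(4*cosh(pi*k/4))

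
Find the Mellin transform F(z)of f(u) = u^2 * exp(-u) gamma(z + 2)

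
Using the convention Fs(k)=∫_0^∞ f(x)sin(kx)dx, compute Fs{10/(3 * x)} 5 * pi/3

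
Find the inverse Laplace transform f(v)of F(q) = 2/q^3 v^2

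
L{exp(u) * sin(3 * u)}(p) 3/((p - 1)^2 + 9)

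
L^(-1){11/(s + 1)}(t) 11 * exp(-t)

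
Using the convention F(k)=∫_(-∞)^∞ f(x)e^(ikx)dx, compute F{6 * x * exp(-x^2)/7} 3 * I * sqrt(pi) * k * exp(-k^2/4)/7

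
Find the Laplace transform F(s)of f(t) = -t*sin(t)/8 -s/(4*(s^2 + 1)^2)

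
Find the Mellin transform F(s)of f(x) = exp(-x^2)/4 gamma(s/2)/8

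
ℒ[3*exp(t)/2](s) 3/(2*(s - 1))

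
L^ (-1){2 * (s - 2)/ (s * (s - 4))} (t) 2 * exp (2 * t) * cosh (2 * t)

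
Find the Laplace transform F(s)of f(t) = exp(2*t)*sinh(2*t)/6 1/(3*s*(s - 4))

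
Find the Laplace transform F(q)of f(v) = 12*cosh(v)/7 12*q/(7*(q^2 - 1))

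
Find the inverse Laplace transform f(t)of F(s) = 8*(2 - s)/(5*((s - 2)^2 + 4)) -8*exp(2*t)*cos(2*t)/5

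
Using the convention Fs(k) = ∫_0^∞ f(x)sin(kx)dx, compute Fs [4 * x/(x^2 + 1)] 2 * pi * exp(-k)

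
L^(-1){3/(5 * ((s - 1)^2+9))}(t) exp(t) * sin(3 * t)/5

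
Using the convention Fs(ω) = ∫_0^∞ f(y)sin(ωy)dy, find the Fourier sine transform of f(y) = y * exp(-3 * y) 6 * ω/(ω^2 + 9)^2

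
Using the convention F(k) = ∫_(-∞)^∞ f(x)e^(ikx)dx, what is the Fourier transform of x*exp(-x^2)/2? I*sqrt(pi)*k*exp(-k^2/4)/4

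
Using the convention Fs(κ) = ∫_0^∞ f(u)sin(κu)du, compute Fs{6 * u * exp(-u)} 12 * κ/(κ^2 + 1)^2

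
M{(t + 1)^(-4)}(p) gamma(p) * gamma(4 - p)/6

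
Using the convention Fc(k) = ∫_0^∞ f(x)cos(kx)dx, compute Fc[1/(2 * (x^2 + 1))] pi * exp(-k)/4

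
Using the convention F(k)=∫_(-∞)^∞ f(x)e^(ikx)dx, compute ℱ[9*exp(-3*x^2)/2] 3*sqrt(3)*sqrt(pi)*exp(-k^2/12)/2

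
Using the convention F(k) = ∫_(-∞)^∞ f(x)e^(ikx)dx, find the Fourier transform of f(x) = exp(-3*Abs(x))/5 6/(5*(k^2 + 9))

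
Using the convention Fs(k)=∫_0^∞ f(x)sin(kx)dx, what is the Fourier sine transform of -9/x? -9*pi/2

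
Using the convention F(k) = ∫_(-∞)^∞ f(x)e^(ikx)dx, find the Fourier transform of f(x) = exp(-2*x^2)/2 sqrt(2)*sqrt(pi)*exp(-k^2/8)/4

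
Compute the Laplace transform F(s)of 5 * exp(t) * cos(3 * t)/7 5 * (s - 1)/(7 * ((s - 1)^2 + 9))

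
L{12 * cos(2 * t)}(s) 12 * s/(s^2 + 4)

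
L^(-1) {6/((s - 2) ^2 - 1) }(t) 6*exp(2*t)*sinh(t) 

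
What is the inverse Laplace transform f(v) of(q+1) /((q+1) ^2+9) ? exp(-v)*cos(3*v) 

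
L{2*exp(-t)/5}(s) 2/(5*(s + 1))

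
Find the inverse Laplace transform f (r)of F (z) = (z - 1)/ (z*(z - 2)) exp (r)*cosh (r)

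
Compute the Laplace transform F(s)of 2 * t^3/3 4/s^4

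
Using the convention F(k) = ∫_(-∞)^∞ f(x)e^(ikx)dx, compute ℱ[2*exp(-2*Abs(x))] 8/(k^2 + 4)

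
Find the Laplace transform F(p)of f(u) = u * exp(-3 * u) (p + 3)^(-2)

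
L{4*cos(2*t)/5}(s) 4*s/(5*(s^2 + 4))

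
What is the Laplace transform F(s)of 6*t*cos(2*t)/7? 6*(s^2-4)/(7*(s^2+4)^2)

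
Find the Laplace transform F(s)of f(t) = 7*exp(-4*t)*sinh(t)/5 7/(5*((s + 4)^2 - 1))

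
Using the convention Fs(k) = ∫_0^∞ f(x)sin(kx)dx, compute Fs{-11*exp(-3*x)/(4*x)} -11*atan(k/3)/4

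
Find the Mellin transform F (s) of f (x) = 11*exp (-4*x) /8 11*gamma (s) / (8*2^ (2*s) ) 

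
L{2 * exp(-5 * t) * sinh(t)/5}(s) 2/(5 * ((s + 5)^2 - 1))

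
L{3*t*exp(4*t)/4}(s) 3/(4*(s - 4)^2)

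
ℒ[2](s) 2/s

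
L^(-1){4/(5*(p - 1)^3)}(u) 2*u^2*exp(u)/5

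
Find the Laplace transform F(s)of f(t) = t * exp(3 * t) (s - 3)^(-2)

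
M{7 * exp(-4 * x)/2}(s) 7 * gamma(s)/(2 * 2^(2 * s))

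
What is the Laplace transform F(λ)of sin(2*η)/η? atan(2/λ)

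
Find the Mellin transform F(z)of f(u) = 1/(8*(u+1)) pi*csc(pi*z)/8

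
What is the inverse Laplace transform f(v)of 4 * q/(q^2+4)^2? v * sin(2 * v)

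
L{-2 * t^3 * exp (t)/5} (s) -12/ (5 * (s - 1)^4)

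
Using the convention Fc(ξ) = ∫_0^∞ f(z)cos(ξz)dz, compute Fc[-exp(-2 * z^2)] -sqrt(2) * sqrt(pi) * exp(-ξ^2/8)/4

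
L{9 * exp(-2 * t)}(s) 9/(s+2)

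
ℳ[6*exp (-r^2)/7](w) 3*gamma (w/2)/7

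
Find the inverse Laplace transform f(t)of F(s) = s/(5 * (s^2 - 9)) cosh(3 * t)/5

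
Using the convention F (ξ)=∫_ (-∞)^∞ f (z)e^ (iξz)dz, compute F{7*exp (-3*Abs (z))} 42/ (ξ^2 + 9)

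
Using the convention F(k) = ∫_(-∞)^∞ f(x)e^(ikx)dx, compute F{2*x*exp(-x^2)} I*sqrt(pi)*k*exp(-k^2/4)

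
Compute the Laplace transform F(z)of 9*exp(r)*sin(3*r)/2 27/(2*((z - 1)^2 + 9))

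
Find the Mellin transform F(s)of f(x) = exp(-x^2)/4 gamma(s/2)/8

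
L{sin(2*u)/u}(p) atan(2/p)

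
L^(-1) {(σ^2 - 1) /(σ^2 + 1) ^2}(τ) τ*cos(τ) 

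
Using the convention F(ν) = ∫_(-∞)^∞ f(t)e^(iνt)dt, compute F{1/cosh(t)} pi/cosh(pi*ν/2)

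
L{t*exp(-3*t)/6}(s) 1/(6*(s + 3)^2)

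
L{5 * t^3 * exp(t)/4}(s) 15/(2 * (s - 1)^4)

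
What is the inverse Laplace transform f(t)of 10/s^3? 5*t^2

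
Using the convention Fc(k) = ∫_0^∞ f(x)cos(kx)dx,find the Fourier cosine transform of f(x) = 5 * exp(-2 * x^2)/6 5 * sqrt(2) * sqrt(pi) * exp(-k^2/8)/24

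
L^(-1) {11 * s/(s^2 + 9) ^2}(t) 11 * t * sin(3 * t) /6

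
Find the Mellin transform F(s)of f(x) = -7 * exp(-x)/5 -7 * gamma(s)/5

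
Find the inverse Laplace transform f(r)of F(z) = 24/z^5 r^4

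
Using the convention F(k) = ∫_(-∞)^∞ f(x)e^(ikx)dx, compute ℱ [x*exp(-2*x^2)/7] sqrt(2)*I*sqrt(pi)*k*exp(-k^2/8)/56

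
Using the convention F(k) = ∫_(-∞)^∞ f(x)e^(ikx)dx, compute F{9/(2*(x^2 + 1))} 9*pi*exp(-Abs(k))/2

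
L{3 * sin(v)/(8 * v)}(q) 3 * atan(1/q)/8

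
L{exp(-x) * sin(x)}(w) 1/((w + 1)^2 + 1)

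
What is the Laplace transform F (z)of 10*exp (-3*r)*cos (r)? 10*(z + 3)/ ( (z + 3)^2 + 1)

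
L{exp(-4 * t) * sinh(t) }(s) 1/((s + 4) ^2 - 1) 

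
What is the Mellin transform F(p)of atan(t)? -pi * sec(pi * p/2)/(2 * p)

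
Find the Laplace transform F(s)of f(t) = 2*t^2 4/s^3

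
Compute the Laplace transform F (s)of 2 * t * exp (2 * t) 2/ (s - 2)^2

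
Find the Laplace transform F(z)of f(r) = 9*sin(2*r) 18/(z^2 + 4)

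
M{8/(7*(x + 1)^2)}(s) -8*pi*(s - 1)/(7*sin(pi*s))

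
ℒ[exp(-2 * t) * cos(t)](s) (s + 2)/((s + 2)^2 + 1)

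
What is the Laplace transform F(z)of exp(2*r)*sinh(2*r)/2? 1/(z*(z - 4))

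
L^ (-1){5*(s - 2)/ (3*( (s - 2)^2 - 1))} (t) 5*exp (2*t)*cosh (t)/3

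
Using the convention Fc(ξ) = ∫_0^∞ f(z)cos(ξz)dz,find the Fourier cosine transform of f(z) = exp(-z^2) sqrt(pi)*exp(-ξ^2/4)/2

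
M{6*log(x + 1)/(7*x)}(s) -6*pi*csc(pi*s)/(7*s - 7)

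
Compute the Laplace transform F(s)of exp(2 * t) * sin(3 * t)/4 3/(4 * ((s - 2)^2 + 9))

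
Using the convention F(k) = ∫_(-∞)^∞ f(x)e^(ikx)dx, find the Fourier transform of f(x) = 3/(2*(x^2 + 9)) pi*exp(-3*Abs(k))/2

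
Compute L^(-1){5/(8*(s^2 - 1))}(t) 5*sinh(t)/8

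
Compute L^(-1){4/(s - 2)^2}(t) 4*t*exp(2*t)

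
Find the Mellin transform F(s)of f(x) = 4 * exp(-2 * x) 2^(2 - s) * gamma(s)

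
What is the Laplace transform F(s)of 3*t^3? 18/s^4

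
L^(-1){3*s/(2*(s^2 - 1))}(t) 3*cosh(t)/2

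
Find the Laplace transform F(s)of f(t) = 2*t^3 12/s^4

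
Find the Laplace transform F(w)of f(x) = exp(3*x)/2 1/(2*(w - 3))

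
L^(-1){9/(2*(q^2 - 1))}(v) 9*sinh(v)/2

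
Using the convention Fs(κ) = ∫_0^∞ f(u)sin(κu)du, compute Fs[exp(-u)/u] atan(κ)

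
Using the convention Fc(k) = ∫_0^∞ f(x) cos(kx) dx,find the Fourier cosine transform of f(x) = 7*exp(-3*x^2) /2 7*sqrt(3)*sqrt(pi)*exp(-k^2/12) /12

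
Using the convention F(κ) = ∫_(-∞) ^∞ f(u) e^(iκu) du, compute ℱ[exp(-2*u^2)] sqrt(2)*sqrt(pi)*exp(-κ^2/8) /2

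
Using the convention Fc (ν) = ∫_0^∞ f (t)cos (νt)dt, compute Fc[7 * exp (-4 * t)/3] 28/ (3 * (ν^2+16))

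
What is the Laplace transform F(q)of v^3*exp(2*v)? 6/(q - 2)^4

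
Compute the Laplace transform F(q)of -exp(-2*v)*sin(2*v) -2/((q + 2)^2 + 4)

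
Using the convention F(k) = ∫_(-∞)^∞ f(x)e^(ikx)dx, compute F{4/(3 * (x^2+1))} 4 * pi * exp(-Abs(k))/3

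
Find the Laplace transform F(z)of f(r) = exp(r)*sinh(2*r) 2/((z - 1)^2 - 4)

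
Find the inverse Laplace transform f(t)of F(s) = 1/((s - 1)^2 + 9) exp(t)*sin(3*t)/3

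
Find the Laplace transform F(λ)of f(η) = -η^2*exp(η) -2/(λ - 1)^3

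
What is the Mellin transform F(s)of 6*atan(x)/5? -3*pi*sec(pi*s/2)/(5*s)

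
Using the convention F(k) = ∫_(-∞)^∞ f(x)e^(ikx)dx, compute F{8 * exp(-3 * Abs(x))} 48/(k^2 + 9)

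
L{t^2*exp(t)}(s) 2/(s - 1)^3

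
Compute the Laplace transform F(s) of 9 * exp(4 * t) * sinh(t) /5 9/(5 * ((s - 4) ^2 - 1) ) 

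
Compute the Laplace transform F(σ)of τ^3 6/σ^4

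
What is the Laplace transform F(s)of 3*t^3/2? 9/s^4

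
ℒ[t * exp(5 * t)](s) (s - 5)^(-2)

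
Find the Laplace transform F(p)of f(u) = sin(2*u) 2/(p^2 + 4)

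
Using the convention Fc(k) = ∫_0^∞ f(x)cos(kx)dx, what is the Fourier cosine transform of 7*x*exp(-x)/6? 7*(1 - k^2)/(6*(k^2 + 1)^2)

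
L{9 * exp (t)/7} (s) 9/ (7 * (s - 1))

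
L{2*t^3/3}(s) 4/s^4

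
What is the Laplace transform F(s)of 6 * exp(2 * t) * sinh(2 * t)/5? 12/(5 * s * (s - 4))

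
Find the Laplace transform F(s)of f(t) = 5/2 5/(2*s)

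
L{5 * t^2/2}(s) 5/s^3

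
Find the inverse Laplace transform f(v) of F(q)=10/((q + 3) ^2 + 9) 10*exp(-3*v)*sin(3*v) /3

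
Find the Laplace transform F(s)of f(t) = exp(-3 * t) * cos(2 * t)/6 (s + 3)/(6 * ((s + 3)^2 + 4))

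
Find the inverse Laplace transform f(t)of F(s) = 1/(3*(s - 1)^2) t*exp(t)/3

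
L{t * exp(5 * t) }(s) (s - 5) ^(-2) 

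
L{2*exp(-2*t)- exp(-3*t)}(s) 2/(s + 2) - 1/(s + 3)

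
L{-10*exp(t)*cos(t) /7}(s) 10*(1 - s) /(7*((s - 1) ^2 + 1) ) 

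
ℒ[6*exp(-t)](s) 6/(s + 1)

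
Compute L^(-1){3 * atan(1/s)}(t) 3 * sin(t)/t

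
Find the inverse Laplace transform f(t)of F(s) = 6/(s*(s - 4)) 3*exp(2*t)*sinh(2*t)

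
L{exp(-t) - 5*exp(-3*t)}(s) 1/(s + 1) - 5/(s + 3)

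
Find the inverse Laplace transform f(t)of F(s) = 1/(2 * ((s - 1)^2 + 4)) exp(t) * sin(2 * t)/4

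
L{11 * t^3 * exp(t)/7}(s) 66/(7 * (s - 1)^4)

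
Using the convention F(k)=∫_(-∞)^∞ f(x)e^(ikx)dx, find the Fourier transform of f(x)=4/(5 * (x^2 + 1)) 4 * pi * exp(-Abs(k))/5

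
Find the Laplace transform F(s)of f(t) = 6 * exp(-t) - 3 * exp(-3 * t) 6/(s + 1) - 3/(s + 3)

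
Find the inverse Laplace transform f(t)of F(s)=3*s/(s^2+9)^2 t*sin(3*t)/2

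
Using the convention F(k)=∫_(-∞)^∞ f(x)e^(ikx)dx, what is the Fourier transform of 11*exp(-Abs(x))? 22/(k^2+1)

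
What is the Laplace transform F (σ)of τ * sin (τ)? 2 * σ/ (σ^2 + 1)^2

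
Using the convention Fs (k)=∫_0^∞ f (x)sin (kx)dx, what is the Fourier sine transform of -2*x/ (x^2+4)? -pi*exp (-2*k)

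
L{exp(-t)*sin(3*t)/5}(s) 3/(5*((s + 1)^2 + 9))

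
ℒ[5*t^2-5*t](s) 10/s^3-5/s^2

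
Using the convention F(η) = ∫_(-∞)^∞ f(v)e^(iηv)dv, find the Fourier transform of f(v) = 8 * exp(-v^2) 8 * sqrt(pi) * exp(-η^2/4)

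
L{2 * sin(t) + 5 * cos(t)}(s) 2/(s^2 + 1) + 5 * s/(s^2 + 1)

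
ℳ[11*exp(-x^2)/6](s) 11*gamma(s/2)/12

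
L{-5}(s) -5/s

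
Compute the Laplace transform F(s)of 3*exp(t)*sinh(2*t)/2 3/((s - 1)^2 - 4)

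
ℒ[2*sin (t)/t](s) 2*atan (1/s)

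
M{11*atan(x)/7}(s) -11*pi*sec(pi*s/2)/(14*s)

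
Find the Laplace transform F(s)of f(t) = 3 3/s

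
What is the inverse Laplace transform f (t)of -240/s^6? -2*t^5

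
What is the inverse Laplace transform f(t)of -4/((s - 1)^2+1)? -4 * exp(t) * sin(t)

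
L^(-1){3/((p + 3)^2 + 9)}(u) exp(-3*u)*sin(3*u)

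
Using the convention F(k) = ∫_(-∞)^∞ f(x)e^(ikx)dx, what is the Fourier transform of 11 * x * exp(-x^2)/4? 11 * I * sqrt(pi) * k * exp(-k^2/4)/8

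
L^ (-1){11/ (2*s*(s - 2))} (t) 11*exp (t)*sinh (t)/2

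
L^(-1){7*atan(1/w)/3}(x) 7*sin(x)/(3*x)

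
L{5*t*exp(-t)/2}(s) 5/(2*(s + 1)^2)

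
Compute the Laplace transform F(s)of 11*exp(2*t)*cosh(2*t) 11*(s - 2)/(s*(s - 4))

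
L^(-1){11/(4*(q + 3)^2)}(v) 11*v*exp(-3*v)/4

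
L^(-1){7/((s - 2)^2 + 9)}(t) 7 * exp(2 * t) * sin(3 * t)/3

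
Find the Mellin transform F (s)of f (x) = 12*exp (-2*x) 12*gamma (s)/2^s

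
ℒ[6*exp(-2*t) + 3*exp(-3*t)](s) 6/(s + 2) + 3/(s + 3)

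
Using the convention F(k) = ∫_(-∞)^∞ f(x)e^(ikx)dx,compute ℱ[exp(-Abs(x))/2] 1/(k^2+1)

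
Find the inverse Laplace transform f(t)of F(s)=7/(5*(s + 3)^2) 7*t*exp(-3*t)/5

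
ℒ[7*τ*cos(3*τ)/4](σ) 7*(σ^2-9)/(4*(σ^2 + 9)^2)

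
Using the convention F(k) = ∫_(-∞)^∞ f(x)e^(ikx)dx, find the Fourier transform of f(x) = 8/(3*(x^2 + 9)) 8*pi*exp(-3*Abs(k))/9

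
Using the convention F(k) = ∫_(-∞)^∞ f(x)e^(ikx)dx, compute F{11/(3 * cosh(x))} 11 * pi/(3 * cosh(pi * k/2))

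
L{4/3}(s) 4/(3*s)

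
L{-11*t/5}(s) -11/(5*s^2)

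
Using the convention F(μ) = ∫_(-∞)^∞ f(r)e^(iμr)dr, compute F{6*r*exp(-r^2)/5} 3*I*sqrt(pi)*μ*exp(-μ^2/4)/5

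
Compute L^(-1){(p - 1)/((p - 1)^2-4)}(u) exp(u)*cosh(2*u)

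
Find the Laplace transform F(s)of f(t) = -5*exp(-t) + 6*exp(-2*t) 6/(s + 2) - 5/(s + 1)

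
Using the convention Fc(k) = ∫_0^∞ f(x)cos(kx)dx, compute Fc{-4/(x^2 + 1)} -2*pi*exp(-k)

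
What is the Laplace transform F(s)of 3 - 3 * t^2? 3/s - 6/s^3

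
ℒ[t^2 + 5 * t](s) 2/s^3 + 5/s^2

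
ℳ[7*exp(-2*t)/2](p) 7*gamma(p)/(2*2^p)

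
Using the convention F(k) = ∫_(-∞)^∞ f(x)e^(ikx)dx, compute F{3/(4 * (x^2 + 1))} 3 * pi * exp(-Abs(k))/4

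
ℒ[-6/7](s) -6/(7*s)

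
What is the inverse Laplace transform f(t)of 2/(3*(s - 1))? 2*exp(t)/3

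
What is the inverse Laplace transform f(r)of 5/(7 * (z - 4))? 5 * exp(4 * r)/7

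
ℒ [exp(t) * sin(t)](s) 1/((s - 1)^2 + 1)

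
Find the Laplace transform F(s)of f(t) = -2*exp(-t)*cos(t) 2*(-s - 1)/((s + 1)^2 + 1)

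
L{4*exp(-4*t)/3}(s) 4/(3*(s + 4))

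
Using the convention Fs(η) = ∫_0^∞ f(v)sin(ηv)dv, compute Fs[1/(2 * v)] pi/4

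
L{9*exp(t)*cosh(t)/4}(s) 9*(s - 1)/(4*s*(s - 2))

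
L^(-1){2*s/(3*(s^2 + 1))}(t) 2*cos(t)/3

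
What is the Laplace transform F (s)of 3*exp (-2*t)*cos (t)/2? 3*(s+2)/ (2*( (s+2)^2+1))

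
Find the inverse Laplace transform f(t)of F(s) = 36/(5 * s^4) 6 * t^3/5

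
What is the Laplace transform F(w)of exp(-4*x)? 1/(w + 4)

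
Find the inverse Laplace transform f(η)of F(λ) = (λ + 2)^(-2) η*exp(-2*η)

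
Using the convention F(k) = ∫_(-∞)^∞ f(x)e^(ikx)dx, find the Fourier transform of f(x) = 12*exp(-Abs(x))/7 24/(7*(k^2 + 1))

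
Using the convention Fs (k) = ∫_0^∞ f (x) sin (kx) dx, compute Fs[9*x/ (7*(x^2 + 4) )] 9*pi*exp (-2*k) /14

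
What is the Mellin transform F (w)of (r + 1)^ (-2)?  (-pi*w + pi)/sin (pi*w)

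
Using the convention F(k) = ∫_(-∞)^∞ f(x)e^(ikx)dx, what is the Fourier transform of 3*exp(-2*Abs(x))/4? 3/(k^2 + 4)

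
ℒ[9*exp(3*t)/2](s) 9/(2*(s - 3))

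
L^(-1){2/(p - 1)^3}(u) u^2*exp(u)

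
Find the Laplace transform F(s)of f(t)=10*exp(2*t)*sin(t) 10/((s - 2)^2 + 1)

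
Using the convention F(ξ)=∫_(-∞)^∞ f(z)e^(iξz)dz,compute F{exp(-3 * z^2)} sqrt(3) * sqrt(pi) * exp(-ξ^2/12)/3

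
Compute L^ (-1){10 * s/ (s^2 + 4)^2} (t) 5 * t * sin (2 * t)/2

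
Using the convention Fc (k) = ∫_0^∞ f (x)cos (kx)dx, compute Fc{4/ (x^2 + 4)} pi*exp (-2*k)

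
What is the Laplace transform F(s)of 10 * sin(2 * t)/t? 10 * atan(2/s)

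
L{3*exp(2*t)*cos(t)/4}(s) 3*(s - 2)/(4*((s - 2)^2 + 1))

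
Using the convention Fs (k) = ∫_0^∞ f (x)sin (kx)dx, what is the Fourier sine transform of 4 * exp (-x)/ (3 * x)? 4 * atan (k)/3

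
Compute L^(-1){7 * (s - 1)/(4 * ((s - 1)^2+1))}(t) 7 * exp(t) * cos(t)/4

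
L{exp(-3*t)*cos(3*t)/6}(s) (s+3)/(6*((s+3)^2+9))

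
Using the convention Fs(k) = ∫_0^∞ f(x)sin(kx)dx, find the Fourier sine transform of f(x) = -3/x -3*pi/2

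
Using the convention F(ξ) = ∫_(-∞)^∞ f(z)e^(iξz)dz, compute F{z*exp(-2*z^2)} sqrt(2)*I*sqrt(pi)*ξ*exp(-ξ^2/8)/8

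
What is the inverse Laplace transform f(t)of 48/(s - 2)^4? 8 * t^3 * exp(2 * t)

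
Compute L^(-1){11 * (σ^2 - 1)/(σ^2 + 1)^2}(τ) 11 * τ * cos(τ)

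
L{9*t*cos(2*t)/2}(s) 9*(s^2 - 4)/(2*(s^2 + 4)^2)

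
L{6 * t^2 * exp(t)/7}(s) 12/(7 * (s - 1)^3)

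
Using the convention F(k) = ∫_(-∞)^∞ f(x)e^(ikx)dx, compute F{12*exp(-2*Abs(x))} 48/(k^2 + 4)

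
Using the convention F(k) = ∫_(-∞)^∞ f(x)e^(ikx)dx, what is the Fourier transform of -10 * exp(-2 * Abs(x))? -40/(k^2+4)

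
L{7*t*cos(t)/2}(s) 7*(s^2 - 1)/(2*(s^2 + 1)^2)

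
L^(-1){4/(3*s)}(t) 4/3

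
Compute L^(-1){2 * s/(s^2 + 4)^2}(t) t * sin(2 * t)/2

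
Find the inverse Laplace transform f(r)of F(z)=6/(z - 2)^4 r^3*exp(2*r)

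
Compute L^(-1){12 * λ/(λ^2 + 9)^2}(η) 2 * η * sin(3 * η)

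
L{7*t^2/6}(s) 7/(3*s^3)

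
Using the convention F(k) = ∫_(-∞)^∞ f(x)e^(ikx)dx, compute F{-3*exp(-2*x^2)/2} -3*sqrt(2)*sqrt(pi)*exp(-k^2/8)/4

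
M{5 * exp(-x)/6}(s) 5 * gamma(s)/6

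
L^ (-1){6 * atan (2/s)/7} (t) 6 * sin (2 * t)/ (7 * t)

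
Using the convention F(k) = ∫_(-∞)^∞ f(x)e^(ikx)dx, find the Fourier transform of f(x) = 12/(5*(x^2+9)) 4*pi*exp(-3*Abs(k))/5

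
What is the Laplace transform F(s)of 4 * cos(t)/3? 4 * s/(3 * (s^2 + 1))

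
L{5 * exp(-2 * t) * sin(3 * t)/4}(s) 15/(4 * ((s + 2)^2 + 9))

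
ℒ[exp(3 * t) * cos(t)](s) (s - 3)/((s - 3)^2 + 1)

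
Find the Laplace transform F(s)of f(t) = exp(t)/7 1/(7 * (s - 1))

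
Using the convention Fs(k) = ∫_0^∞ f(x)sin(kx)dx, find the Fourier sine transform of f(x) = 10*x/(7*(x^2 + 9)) 5*pi*exp(-3*k)/7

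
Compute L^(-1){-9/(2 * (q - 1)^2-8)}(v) -9 * exp(v) * sinh(2 * v)/4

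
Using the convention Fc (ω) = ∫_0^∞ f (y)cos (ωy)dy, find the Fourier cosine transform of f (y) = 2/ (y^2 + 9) pi*exp (-3*ω)/3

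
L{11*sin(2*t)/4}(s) 11/(2*(s^2+4))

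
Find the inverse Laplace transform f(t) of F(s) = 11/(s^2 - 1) 11 * sinh(t) 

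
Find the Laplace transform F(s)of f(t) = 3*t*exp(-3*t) 3/(s+3)^2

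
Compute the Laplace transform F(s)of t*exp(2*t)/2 1/(2*(s - 2)^2)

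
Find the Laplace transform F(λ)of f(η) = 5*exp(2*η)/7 5/(7*(λ - 2))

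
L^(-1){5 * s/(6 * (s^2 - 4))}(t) 5 * cosh(2 * t)/6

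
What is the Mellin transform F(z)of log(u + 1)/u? -pi * csc(pi * z)/(z - 1)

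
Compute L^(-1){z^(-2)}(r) r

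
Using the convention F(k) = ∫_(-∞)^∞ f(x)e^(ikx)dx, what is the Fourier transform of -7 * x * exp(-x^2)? -7 * I * sqrt(pi) * k * exp(-k^2/4)/2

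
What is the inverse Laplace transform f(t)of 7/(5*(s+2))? 7*exp(-2*t)/5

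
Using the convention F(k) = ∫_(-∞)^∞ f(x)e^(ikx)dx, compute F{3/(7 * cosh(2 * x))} 3 * pi/(14 * cosh(pi * k/4))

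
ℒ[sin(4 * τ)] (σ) 4/(σ^2 + 16)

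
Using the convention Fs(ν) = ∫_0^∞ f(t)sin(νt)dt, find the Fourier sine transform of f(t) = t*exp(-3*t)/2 3*ν/(ν^2 + 9)^2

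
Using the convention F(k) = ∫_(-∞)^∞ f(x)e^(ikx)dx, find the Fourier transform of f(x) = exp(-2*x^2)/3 sqrt(2)*sqrt(pi)*exp(-k^2/8)/6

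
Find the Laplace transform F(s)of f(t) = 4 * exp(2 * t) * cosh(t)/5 4 * (s - 2)/(5 * ((s - 2)^2 - 1))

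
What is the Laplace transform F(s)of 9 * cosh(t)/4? 9 * s/(4 * (s^2 - 1))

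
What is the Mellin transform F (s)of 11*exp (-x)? 11*gamma (s)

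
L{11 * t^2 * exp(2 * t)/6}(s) 11/(3 * (s - 2)^3)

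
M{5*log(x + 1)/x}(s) -5*pi*csc(pi*s)/(s - 1)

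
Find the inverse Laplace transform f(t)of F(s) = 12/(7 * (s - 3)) 12 * exp(3 * t)/7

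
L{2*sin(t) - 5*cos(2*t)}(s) 2/(s^2 + 1) - 5*s/(s^2 + 4)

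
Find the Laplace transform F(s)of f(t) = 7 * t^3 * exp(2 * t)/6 7/(s - 2)^4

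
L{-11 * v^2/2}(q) -11/q^3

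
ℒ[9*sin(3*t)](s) 27/(s^2 + 9)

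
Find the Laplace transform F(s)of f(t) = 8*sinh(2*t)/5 16/(5*(s^2 - 4))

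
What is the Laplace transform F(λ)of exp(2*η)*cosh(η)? (λ - 2)/((λ - 2)^2-1)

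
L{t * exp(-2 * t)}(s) (s + 2)^(-2)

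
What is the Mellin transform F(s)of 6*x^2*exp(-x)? 6*gamma(s + 2)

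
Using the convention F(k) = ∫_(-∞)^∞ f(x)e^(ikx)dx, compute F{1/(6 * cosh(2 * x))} pi/(12 * cosh(pi * k/4))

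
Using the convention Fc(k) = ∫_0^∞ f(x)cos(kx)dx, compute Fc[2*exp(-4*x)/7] 8/(7*(k^2 + 16))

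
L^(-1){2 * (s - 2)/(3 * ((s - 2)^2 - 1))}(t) 2 * exp(2 * t) * cosh(t)/3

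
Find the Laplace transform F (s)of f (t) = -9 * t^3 -54/s^4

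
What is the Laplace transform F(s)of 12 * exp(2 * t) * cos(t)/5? 12 * (s - 2)/(5 * ((s - 2)^2 + 1))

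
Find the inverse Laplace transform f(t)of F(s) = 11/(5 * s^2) 11 * t/5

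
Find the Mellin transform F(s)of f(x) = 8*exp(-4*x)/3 2^(3 - 2*s)*gamma(s)/3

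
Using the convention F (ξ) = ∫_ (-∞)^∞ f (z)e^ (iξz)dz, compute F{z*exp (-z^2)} I*sqrt (pi)*ξ*exp (-ξ^2/4)/2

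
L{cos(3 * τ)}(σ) σ/(σ^2+9)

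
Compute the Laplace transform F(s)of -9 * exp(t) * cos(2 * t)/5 9 * (1 - s)/(5 * ((s - 1)^2+4))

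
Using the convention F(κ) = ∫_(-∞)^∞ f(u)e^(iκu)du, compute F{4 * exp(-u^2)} 4 * sqrt(pi) * exp(-κ^2/4)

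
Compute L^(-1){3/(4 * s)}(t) 3/4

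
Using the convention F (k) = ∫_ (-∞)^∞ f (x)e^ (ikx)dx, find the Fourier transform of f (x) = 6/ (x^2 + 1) 6 * pi * exp (-Abs (k))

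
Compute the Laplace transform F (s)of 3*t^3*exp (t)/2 9/ (s - 1)^4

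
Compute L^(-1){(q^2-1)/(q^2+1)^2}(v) v*cos(v)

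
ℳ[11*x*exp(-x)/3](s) 11*gamma(s + 1)/3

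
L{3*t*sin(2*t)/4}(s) 3*s/(s^2 + 4)^2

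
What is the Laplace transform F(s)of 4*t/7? 4/(7*s^2)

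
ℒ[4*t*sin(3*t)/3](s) 8*s/(s^2 + 9)^2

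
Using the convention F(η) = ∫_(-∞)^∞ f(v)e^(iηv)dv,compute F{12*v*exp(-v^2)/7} 6*I*sqrt(pi)*η*exp(-η^2/4)/7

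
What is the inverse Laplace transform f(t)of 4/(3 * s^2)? 4 * t/3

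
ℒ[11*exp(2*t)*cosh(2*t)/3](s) 11*(s - 2)/(3*s*(s - 4))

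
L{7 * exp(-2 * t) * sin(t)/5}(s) 7/(5 * ((s + 2)^2 + 1))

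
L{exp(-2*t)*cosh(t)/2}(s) (s + 2)/(2*((s + 2)^2 - 1))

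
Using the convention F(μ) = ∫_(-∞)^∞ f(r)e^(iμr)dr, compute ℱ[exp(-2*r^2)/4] sqrt(2)*sqrt(pi)*exp(-μ^2/8)/8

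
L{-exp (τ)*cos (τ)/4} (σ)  (1 - σ)/ (4*( (σ - 1)^2 + 1))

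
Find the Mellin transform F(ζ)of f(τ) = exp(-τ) gamma(ζ)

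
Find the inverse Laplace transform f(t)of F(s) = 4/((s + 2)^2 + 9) 4 * exp(-2 * t) * sin(3 * t)/3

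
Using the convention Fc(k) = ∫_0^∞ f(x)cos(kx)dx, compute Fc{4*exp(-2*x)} 8/(k^2 + 4)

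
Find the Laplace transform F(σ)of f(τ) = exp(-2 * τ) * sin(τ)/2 1/(2 * ((σ+2)^2+1))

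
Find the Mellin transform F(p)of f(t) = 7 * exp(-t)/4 7 * gamma(p)/4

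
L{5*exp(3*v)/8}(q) 5/(8*(q - 3))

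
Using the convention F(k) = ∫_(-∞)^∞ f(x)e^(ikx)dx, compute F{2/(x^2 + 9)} 2 * pi * exp(-3 * Abs(k))/3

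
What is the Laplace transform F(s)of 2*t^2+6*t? 6/s^2+4/s^3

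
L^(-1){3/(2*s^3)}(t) 3*t^2/4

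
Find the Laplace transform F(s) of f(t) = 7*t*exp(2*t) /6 7/(6*(s - 2) ^2) 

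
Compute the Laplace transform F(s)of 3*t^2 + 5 6/s^3 + 5/s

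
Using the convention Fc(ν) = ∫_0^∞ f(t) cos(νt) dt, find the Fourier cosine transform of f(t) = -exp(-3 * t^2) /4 -sqrt(3) * sqrt(pi) * exp(-ν^2/12) /24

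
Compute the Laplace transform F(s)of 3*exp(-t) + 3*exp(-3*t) 3/(s + 3) + 3/(s + 1)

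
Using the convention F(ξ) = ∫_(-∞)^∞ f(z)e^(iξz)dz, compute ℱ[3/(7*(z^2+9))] pi*exp(-3*Abs(ξ))/7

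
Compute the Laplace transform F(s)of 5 5/s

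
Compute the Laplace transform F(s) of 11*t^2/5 22/(5*s^3) 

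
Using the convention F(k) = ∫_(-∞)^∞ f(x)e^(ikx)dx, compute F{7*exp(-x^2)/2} 7*sqrt(pi)*exp(-k^2/4)/2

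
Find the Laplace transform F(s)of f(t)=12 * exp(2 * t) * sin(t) 12/((s - 2)^2 + 1)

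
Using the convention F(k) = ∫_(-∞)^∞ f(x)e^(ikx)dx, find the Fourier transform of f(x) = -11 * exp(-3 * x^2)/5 -11 * sqrt(3) * sqrt(pi) * exp(-k^2/12)/15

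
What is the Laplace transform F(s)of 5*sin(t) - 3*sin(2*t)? 5/(s^2 + 1) - 6/(s^2 + 4)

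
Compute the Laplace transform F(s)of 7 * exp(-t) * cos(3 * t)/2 7 * (s + 1)/(2 * ((s + 1)^2 + 9))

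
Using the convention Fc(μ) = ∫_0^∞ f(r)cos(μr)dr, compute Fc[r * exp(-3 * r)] (9 - μ^2)/(μ^2 + 9)^2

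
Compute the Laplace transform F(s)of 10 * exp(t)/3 10/(3 * (s - 1))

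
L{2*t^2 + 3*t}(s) 3/s^2 + 4/s^3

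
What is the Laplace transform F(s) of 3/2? 3/(2*s) 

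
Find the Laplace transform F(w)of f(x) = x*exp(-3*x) (w+3)^(-2)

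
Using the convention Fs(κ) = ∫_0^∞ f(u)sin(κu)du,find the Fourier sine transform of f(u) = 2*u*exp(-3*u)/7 12*κ/(7*(κ^2 + 9)^2)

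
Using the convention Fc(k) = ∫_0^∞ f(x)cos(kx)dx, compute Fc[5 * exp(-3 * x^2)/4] 5 * sqrt(3) * sqrt(pi) * exp(-k^2/12)/24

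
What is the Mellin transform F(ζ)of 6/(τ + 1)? 6 * pi * csc(pi * ζ)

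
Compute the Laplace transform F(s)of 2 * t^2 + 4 4/s^3 + 4/s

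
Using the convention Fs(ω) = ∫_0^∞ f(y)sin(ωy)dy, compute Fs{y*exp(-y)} 2*ω/(ω^2 + 1)^2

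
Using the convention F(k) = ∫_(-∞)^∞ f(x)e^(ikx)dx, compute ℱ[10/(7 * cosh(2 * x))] 5 * pi/(7 * cosh(pi * k/4))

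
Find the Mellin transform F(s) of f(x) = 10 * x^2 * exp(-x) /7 10 * gamma(s + 2) /7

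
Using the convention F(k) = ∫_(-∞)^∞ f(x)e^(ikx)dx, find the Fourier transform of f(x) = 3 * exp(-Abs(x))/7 6/(7 * (k^2 + 1))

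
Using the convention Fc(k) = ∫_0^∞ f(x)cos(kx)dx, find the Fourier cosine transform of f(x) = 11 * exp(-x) 11/(k^2 + 1)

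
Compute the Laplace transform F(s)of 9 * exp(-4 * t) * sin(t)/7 9/(7 * ((s + 4)^2 + 1))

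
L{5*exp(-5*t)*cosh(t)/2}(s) 5*(s + 5)/(2*((s + 5)^2 - 1))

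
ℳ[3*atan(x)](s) -3*pi*sec(pi*s/2)/(2*s)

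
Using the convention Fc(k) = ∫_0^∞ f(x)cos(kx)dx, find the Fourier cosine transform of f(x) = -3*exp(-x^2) -3*sqrt(pi)*exp(-k^2/4)/2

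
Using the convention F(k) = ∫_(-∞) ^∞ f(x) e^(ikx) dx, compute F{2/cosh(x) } 2*pi/cosh(pi*k/2) 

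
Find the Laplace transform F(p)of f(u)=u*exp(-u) (p + 1)^(-2)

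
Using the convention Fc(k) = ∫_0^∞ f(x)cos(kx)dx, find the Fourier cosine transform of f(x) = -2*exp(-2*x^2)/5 -sqrt(2)*sqrt(pi)*exp(-k^2/8)/10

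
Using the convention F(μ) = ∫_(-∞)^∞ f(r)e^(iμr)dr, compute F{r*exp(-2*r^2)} sqrt(2)*I*sqrt(pi)*μ*exp(-μ^2/8)/8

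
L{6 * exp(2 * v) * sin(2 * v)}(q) 12/((q - 2)^2+4)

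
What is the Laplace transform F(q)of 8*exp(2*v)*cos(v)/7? 8*(q - 2)/(7*((q - 2)^2+1))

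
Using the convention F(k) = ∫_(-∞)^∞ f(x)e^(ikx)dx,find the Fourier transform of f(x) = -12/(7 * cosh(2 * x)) -6 * pi/(7 * cosh(pi * k/4))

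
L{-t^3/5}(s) -6/(5*s^4)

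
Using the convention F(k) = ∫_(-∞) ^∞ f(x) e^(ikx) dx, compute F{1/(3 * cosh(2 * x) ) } pi/(6 * cosh(pi * k/4) ) 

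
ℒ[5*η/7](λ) 5/ (7*λ^2)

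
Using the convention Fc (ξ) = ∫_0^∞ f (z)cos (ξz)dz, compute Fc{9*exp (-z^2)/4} 9*sqrt (pi)*exp (-ξ^2/4)/8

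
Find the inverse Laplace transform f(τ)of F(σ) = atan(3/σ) sin(3*τ)/τ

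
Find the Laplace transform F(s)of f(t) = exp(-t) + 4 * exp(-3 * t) 4/(s + 3) + 1/(s + 1)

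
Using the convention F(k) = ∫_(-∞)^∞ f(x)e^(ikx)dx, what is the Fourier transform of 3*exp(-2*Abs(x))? 12/(k^2+4)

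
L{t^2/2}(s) s^(-3)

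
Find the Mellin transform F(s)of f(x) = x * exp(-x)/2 gamma(s + 1)/2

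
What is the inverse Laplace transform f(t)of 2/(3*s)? 2/3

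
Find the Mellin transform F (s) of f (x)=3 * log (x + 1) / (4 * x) -3 * pi * csc (pi * s) / (4 * s - 4) 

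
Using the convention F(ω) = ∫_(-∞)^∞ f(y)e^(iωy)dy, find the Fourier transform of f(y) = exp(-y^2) sqrt(pi) * exp(-ω^2/4)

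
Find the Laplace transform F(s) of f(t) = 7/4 7/(4*s) 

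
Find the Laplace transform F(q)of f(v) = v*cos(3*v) (q^2 - 9)/(q^2 + 9)^2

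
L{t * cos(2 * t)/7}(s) (s^2 - 4)/(7 * (s^2 + 4)^2)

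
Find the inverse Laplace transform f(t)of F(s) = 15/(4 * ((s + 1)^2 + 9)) 5 * exp(-t) * sin(3 * t)/4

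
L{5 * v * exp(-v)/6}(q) 5/(6 * (q + 1)^2)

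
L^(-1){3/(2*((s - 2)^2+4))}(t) 3*exp(2*t)*sin(2*t)/4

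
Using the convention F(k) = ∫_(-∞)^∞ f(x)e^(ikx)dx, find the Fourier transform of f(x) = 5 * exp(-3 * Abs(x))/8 15/(4 * (k^2 + 9))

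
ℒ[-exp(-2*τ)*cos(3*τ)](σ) (-σ - 2)/((σ + 2)^2 + 9)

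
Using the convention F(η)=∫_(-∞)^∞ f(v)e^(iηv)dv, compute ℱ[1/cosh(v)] pi/cosh(pi*η/2)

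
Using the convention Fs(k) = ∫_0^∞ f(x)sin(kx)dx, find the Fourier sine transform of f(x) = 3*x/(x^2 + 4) 3*pi*exp(-2*k)/2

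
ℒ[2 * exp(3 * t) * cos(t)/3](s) 2 * (s - 3)/(3 * ((s - 3)^2+1))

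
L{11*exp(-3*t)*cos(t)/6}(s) 11*(s + 3)/(6*((s + 3)^2 + 1))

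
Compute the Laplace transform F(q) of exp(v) 1/(q - 1) 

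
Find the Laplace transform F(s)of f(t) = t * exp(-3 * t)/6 1/(6 * (s + 3)^2)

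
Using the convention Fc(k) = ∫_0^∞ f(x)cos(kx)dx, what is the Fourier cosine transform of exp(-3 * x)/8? 3/(8 * (k^2 + 9))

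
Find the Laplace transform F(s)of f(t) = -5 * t -5/s^2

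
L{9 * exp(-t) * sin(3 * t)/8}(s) 27/(8 * ((s + 1)^2 + 9))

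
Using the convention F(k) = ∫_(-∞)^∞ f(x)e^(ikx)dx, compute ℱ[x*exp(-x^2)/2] I*sqrt(pi)*k*exp(-k^2/4)/4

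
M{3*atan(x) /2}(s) -3*pi*sec(pi*s/2) /(4*s) 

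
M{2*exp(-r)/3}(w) 2*gamma(w)/3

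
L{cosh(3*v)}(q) q/(q^2-9)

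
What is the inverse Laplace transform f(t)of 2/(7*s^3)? t^2/7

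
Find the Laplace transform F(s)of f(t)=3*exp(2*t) 3/(s - 2)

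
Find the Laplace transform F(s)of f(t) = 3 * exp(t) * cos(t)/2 3 * (s - 1)/(2 * ((s - 1)^2 + 1))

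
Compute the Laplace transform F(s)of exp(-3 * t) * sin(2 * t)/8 1/(4 * ((s+3)^2+4))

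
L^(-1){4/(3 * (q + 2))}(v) 4 * exp(-2 * v)/3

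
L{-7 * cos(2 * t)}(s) -7 * s/(s^2+4)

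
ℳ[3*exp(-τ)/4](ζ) 3*gamma(ζ)/4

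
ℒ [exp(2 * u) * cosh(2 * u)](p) (p - 2)/(p * (p - 4))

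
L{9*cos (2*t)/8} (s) 9*s/ (8*(s^2 + 4))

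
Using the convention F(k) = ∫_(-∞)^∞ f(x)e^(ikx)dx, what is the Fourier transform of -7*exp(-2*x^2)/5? -7*sqrt(2)*sqrt(pi)*exp(-k^2/8)/10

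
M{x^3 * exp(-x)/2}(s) gamma(s + 3)/2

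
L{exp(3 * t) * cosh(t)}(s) (s - 3)/((s - 3)^2 - 1)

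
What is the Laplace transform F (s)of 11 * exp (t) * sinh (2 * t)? 22/ ( (s - 1)^2-4)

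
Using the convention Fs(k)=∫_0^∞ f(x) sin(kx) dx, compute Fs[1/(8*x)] pi/16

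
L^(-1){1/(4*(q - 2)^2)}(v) v*exp(2*v)/4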